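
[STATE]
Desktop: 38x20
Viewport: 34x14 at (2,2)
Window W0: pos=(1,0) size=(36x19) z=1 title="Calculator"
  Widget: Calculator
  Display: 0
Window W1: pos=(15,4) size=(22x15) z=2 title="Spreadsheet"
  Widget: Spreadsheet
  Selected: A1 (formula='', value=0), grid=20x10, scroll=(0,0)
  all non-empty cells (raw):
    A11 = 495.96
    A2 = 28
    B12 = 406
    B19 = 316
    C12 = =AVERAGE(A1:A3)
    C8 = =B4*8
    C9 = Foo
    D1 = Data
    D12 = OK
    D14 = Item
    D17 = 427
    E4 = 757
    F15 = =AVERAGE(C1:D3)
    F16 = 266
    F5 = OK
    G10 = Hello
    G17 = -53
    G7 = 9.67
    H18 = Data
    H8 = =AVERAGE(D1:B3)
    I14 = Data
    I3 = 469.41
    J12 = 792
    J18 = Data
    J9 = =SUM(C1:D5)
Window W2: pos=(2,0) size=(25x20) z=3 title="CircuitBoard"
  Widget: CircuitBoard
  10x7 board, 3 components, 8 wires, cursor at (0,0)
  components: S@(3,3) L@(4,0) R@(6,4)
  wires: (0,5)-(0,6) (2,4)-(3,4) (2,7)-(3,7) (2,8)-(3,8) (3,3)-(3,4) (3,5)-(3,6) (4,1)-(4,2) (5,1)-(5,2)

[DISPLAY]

┠───────────────────────┨─────────
┃   0 1 2 3 4 5 6 7 8 9 ┃        0
┃0  [.]                 ┃━━━━━━━━━
┃                       ┃t        
┃1                      ┃─────────
┃                       ┃         
┃2                   ·  ┃    B    
┃                    │  ┃---------
┃3               S ─ ·  ┃]       0
┃                       ┃8       0
┃4   L   · ─ ·          ┃0       0
┃                       ┃0       0
┃5       · ─ ·          ┃0       0
┃                       ┃0       0


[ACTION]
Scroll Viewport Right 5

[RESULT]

──────────────────────┨─────────┨ 
  0 1 2 3 4 5 6 7 8 9 ┃        0┃ 
  [.]                 ┃━━━━━━━━━┓ 
                      ┃t        ┃ 
                      ┃─────────┨ 
                      ┃         ┃ 
                   ·  ┃    B    ┃ 
                   │  ┃---------┃ 
               S ─ ·  ┃]       0┃ 
                      ┃8       0┃ 
   L   · ─ ·          ┃0       0┃ 
                      ┃0       0┃ 
       · ─ ·          ┃0       0┃ 
                      ┃0       0┃ 


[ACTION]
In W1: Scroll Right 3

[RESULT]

──────────────────────┨─────────┨ 
  0 1 2 3 4 5 6 7 8 9 ┃        0┃ 
  [.]                 ┃━━━━━━━━━┓ 
                      ┃t        ┃ 
                      ┃─────────┨ 
                      ┃         ┃ 
                   ·  ┃    E    ┃ 
                   │  ┃---------┃ 
               S ─ ·  ┃        0┃ 
                      ┃0       0┃ 
   L   · ─ ·          ┃0       0┃ 
                      ┃0     757┃ 
       · ─ ·          ┃0       0┃ 
                      ┃0       0┃ 


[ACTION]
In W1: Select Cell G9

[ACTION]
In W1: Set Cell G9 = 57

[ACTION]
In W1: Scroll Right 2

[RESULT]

──────────────────────┨─────────┨ 
  0 1 2 3 4 5 6 7 8 9 ┃        0┃ 
  [.]                 ┃━━━━━━━━━┓ 
                      ┃t        ┃ 
                      ┃─────────┨ 
                      ┃         ┃ 
                   ·  ┃    G    ┃ 
                   │  ┃---------┃ 
               S ─ ·  ┃0       0┃ 
                      ┃0       0┃ 
   L   · ─ ·          ┃0       0┃ 
                      ┃0       0┃ 
       · ─ ·          ┃        0┃ 
                      ┃0       0┃ 


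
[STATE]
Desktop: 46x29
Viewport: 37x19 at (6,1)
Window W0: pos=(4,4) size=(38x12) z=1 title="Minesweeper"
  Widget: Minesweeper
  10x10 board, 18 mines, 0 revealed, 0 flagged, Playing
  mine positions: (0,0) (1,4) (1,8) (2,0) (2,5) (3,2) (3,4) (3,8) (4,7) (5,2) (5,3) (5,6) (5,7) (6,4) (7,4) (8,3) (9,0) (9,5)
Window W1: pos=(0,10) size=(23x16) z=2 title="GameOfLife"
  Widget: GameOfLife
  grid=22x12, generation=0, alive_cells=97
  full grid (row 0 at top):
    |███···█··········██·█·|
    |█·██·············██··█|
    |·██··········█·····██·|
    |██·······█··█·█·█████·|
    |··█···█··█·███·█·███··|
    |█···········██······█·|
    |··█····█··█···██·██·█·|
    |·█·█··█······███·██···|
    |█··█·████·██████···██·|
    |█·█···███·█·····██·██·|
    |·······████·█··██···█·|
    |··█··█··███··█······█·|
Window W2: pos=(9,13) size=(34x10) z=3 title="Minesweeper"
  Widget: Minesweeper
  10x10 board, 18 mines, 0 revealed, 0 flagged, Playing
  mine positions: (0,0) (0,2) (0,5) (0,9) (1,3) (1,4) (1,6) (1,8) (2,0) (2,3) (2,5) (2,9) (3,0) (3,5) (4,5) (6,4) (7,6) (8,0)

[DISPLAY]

                                     
                                     
                                     
━━━━━━━━━━━━━━━━━━━━━━━━━━━━━━━━━━━┓ 
Minesweeper                        ┃ 
───────────────────────────────────┨ 
■■■■■■■■■                          ┃ 
■■■■■■■■■                          ┃ 
■■■■■■■■■                          ┃ 
━━━━━━━━━━━━━━━━┓                  ┃ 
OfLife          ┃                  ┃ 
────────────────┨                  ┃ 
0  ┏━━━━━━━━━━━━━━━━━━━━━━━━━━━━━━━━┓
·█·┃ Minesweeper                    ┃
···┠────────────────────────────────┨
···┃■■■■■■■■■■                      ┃
···┃■■■■■■■■■■                      ┃
·█·┃■■■■■■■■■■                      ┃
···┃■■■■■■■■■■                      ┃


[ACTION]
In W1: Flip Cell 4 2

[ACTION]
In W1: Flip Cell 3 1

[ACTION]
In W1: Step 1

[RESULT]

                                     
                                     
                                     
━━━━━━━━━━━━━━━━━━━━━━━━━━━━━━━━━━━┓ 
Minesweeper                        ┃ 
───────────────────────────────────┨ 
■■■■■■■■■                          ┃ 
■■■■■■■■■                          ┃ 
■■■■■■■■■                          ┃ 
━━━━━━━━━━━━━━━━┓                  ┃ 
OfLife          ┃                  ┃ 
────────────────┨                  ┃ 
1  ┏━━━━━━━━━━━━━━━━━━━━━━━━━━━━━━━━┓
···┃ Minesweeper                    ┃
···┠────────────────────────────────┨
···┃■■■■■■■■■■                      ┃
···┃■■■■■■■■■■                      ┃
···┃■■■■■■■■■■                      ┃
···┃■■■■■■■■■■                      ┃


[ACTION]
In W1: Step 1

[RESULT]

                                     
                                     
                                     
━━━━━━━━━━━━━━━━━━━━━━━━━━━━━━━━━━━┓ 
Minesweeper                        ┃ 
───────────────────────────────────┨ 
■■■■■■■■■                          ┃ 
■■■■■■■■■                          ┃ 
■■■■■■■■■                          ┃ 
━━━━━━━━━━━━━━━━┓                  ┃ 
OfLife          ┃                  ┃ 
────────────────┨                  ┃ 
2  ┏━━━━━━━━━━━━━━━━━━━━━━━━━━━━━━━━┓
···┃ Minesweeper                    ┃
···┠────────────────────────────────┨
···┃■■■■■■■■■■                      ┃
···┃■■■■■■■■■■                      ┃
···┃■■■■■■■■■■                      ┃
···┃■■■■■■■■■■                      ┃


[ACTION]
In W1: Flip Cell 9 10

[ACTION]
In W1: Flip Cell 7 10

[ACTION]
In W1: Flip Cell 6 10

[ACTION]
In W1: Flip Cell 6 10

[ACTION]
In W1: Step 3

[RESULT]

                                     
                                     
                                     
━━━━━━━━━━━━━━━━━━━━━━━━━━━━━━━━━━━┓ 
Minesweeper                        ┃ 
───────────────────────────────────┨ 
■■■■■■■■■                          ┃ 
■■■■■■■■■                          ┃ 
■■■■■■■■■                          ┃ 
━━━━━━━━━━━━━━━━┓                  ┃ 
OfLife          ┃                  ┃ 
────────────────┨                  ┃ 
5  ┏━━━━━━━━━━━━━━━━━━━━━━━━━━━━━━━━┓
···┃ Minesweeper                    ┃
···┠────────────────────────────────┨
···┃■■■■■■■■■■                      ┃
···┃■■■■■■■■■■                      ┃
···┃■■■■■■■■■■                      ┃
···┃■■■■■■■■■■                      ┃


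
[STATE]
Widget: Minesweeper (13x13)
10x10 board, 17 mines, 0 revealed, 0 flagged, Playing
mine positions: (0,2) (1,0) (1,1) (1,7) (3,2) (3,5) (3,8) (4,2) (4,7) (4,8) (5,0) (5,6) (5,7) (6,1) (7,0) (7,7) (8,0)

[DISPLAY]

■■■■■■■■■■   
■■■■■■■■■■   
■■■■■■■■■■   
■■■■■■■■■■   
■■■■■■■■■■   
■■■■■■■■■■   
■■■■■■■■■■   
■■■■■■■■■■   
■■■■■■■■■■   
■■■■■■■■■■   
             
             
             


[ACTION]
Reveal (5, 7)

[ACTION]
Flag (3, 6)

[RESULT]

■■✹■■■■■■■   
✹✹■■■■■✹■■   
■■■■■■■■■■   
■■✹■■✹■■✹■   
■■✹■■■■✹✹■   
✹■■■■■✹✹■■   
■✹■■■■■■■■   
✹■■■■■■✹■■   
✹■■■■■■■■■   
■■■■■■■■■■   
             
             
             


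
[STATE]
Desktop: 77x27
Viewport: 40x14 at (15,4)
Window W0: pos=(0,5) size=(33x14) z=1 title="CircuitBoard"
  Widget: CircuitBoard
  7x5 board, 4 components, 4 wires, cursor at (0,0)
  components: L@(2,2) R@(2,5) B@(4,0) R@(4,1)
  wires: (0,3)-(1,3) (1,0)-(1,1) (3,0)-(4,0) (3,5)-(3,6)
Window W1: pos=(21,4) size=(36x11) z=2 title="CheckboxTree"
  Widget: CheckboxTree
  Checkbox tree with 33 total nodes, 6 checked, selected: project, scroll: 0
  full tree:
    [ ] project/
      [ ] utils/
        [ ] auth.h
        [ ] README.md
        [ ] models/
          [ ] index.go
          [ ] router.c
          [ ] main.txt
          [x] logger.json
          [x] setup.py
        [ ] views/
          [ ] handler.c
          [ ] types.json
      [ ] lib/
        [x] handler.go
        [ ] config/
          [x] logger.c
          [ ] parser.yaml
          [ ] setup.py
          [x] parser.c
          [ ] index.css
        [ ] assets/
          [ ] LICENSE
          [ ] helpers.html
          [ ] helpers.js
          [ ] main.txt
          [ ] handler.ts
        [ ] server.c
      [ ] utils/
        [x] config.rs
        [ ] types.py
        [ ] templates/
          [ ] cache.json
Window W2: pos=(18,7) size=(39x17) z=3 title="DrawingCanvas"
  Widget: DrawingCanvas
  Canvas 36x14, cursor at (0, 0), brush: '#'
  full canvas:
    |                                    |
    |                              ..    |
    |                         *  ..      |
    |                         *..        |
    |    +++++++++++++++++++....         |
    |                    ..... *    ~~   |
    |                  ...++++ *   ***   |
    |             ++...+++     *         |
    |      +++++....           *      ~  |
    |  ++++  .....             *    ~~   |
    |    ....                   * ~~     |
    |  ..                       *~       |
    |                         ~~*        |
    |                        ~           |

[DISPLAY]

      ┏━━━━━━━━━━━━━━━━━━━━━━━━━━━━━━━━━
━━━━━━┃ CheckboxTree                    
      ┠─────────────────────────────────
───┏━━━━━━━━━━━━━━━━━━━━━━━━━━━━━━━━━━━━
 6 ┃ DrawingCanvas                      
  ·┠────────────────────────────────────
  │┃+                                   
  ·┃                              ..    
   ┃                         *  ..      
   ┃                         *..        
   ┃    +++++++++++++++++++....         
   ┃                    ..... *    ~~   
   ┃                  ...++++ *   ***   
   ┃             ++...+++     *         


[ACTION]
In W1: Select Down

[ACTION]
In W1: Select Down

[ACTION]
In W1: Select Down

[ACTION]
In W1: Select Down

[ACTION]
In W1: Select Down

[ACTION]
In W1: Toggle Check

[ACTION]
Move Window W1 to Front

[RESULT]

      ┏━━━━━━━━━━━━━━━━━━━━━━━━━━━━━━━━━
━━━━━━┃ CheckboxTree                    
      ┠─────────────────────────────────
───┏━━┃ [-] project/                    
 6 ┃ D┃   [-] utils/                    
  ·┠──┃     [ ] auth.h                  
  │┃+ ┃     [ ] README.md               
  ·┃  ┃     [-] models/                 
   ┃  ┃>      [x] index.go              
   ┃  ┃       [ ] router.c              
   ┃  ┗━━━━━━━━━━━━━━━━━━━━━━━━━━━━━━━━━
   ┃                    ..... *    ~~   
   ┃                  ...++++ *   ***   
   ┃             ++...+++     *         


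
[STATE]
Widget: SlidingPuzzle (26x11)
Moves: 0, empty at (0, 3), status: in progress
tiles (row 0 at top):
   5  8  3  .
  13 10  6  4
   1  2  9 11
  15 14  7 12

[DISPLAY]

┌────┬────┬────┬────┐     
│  5 │  8 │  3 │    │     
├────┼────┼────┼────┤     
│ 13 │ 10 │  6 │  4 │     
├────┼────┼────┼────┤     
│  1 │  2 │  9 │ 11 │     
├────┼────┼────┼────┤     
│ 15 │ 14 │  7 │ 12 │     
└────┴────┴────┴────┘     
Moves: 0                  
                          


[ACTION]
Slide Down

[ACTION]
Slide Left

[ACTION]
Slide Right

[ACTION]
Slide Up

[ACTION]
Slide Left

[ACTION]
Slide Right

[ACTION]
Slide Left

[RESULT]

┌────┬────┬────┬────┐     
│  5 │  8 │  6 │  3 │     
├────┼────┼────┼────┤     
│ 13 │ 10 │  4 │    │     
├────┼────┼────┼────┤     
│  1 │  2 │  9 │ 11 │     
├────┼────┼────┼────┤     
│ 15 │ 14 │  7 │ 12 │     
└────┴────┴────┴────┘     
Moves: 5                  
                          


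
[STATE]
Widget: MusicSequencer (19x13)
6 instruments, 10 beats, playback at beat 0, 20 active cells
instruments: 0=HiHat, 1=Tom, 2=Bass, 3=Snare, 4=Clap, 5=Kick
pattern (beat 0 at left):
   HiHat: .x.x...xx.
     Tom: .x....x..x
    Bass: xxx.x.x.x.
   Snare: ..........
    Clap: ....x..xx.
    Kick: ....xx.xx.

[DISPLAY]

      ▼123456789   
 HiHat·█·█···██·   
   Tom·█····█··█   
  Bass███·█·█·█·   
 Snare··········   
  Clap····█··██·   
  Kick····██·██·   
                   
                   
                   
                   
                   
                   


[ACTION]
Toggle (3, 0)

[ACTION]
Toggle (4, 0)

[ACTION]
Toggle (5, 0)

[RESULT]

      ▼123456789   
 HiHat·█·█···██·   
   Tom·█····█··█   
  Bass███·█·█·█·   
 Snare█·········   
  Clap█···█··██·   
  Kick█···██·██·   
                   
                   
                   
                   
                   
                   


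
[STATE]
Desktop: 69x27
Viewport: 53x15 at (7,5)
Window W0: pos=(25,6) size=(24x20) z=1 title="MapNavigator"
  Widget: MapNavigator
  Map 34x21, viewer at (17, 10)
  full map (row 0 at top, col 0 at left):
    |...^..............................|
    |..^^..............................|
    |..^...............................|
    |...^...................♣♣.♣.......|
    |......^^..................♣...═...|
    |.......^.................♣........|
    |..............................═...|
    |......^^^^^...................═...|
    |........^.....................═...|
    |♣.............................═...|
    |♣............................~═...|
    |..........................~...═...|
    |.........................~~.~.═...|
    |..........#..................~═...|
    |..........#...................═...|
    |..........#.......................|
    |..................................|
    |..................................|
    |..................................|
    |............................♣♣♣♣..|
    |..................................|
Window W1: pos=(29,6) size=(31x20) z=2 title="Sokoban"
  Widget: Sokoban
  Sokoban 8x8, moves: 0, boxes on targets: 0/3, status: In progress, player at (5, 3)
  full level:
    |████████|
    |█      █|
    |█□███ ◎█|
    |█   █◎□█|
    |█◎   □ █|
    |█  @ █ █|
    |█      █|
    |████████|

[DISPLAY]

                                                     
                  ┏━━━┏━━━━━━━━━━━━━━━━━━━━━━━━━━━━━┓
                  ┃ Ma┃ Sokoban                     ┃
                  ┠───┠─────────────────────────────┨
                  ┃...┃████████                     ┃
                  ┃...┃█      █                     ┃
                  ┃^^.┃█□███ ◎█                     ┃
                  ┃.^.┃█   █◎□█                     ┃
                  ┃...┃█◎   □ █                     ┃
                  ┃^^^┃█  @ █ █                     ┃
                  ┃..^┃█      █                     ┃
                  ┃...┃████████                     ┃
                  ┃...┃Moves: 0  0/3                ┃
                  ┃...┃                             ┃
                  ┃...┃                             ┃


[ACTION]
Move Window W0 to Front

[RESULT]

                                                     
                  ┏━━━━━━━━━━━━━━━━━━━━━━┓━━━━━━━━━━┓
                  ┃ MapNavigator         ┃          ┃
                  ┠──────────────────────┨──────────┨
                  ┃......................┃          ┃
                  ┃.................♣♣.♣.┃          ┃
                  ┃^^..................♣.┃          ┃
                  ┃.^.................♣..┃          ┃
                  ┃......................┃          ┃
                  ┃^^^^^.................┃          ┃
                  ┃..^...................┃          ┃
                  ┃......................┃          ┃
                  ┃...........@..........┃          ┃
                  ┃....................~.┃          ┃
                  ┃...................~~.┃          ┃


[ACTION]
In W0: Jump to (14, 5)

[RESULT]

                                                     
                  ┏━━━━━━━━━━━━━━━━━━━━━━┓━━━━━━━━━━┓
                  ┃ MapNavigator         ┃          ┃
                  ┠──────────────────────┨──────────┨
                  ┃                      ┃          ┃
                  ┃                      ┃          ┃
                  ┃                      ┃          ┃
                  ┃^.....................┃          ┃
                  ┃^.....................┃          ┃
                  ┃......................┃          ┃
                  ┃^...................♣♣┃          ┃
                  ┃...^^.................┃          ┃
                  ┃....^......@..........┃          ┃
                  ┃......................┃          ┃
                  ┃...^^^^^..............┃          ┃


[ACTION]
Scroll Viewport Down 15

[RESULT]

                  ┃^.....................┃          ┃
                  ┃^.....................┃          ┃
                  ┃......................┃          ┃
                  ┃^...................♣♣┃          ┃
                  ┃...^^.................┃          ┃
                  ┃....^......@..........┃          ┃
                  ┃......................┃          ┃
                  ┃...^^^^^..............┃          ┃
                  ┃.....^................┃          ┃
                  ┃......................┃          ┃
                  ┃......................┃          ┃
                  ┃......................┃          ┃
                  ┃......................┃          ┃
                  ┗━━━━━━━━━━━━━━━━━━━━━━┛━━━━━━━━━━┛
                                                     


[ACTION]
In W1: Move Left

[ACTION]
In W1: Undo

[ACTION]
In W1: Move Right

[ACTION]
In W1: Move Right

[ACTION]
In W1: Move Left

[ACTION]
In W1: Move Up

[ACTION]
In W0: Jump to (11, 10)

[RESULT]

                  ┃.......^..............┃          ┃
                  ┃......................┃          ┃
                  ┃......^^^^^...........┃          ┃
                  ┃........^.............┃          ┃
                  ┃♣.....................┃          ┃
                  ┃♣..........@..........┃          ┃
                  ┃......................┃          ┃
                  ┃......................┃          ┃
                  ┃..........#...........┃          ┃
                  ┃..........#...........┃          ┃
                  ┃..........#...........┃          ┃
                  ┃......................┃          ┃
                  ┃......................┃          ┃
                  ┗━━━━━━━━━━━━━━━━━━━━━━┛━━━━━━━━━━┛
                                                     


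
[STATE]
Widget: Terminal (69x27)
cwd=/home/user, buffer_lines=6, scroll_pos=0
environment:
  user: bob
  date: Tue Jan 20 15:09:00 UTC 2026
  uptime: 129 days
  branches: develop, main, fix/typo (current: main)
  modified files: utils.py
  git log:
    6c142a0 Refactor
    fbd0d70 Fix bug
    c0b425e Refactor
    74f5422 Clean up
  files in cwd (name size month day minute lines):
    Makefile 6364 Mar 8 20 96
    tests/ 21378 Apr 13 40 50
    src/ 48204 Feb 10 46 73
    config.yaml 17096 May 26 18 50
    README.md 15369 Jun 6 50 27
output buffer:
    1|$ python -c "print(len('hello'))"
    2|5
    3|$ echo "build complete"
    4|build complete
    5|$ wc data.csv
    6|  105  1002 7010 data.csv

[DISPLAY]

$ python -c "print(len('hello'))"                                    
5                                                                    
$ echo "build complete"                                              
build complete                                                       
$ wc data.csv                                                        
  105  1002 7010 data.csv                                            
$ █                                                                  
                                                                     
                                                                     
                                                                     
                                                                     
                                                                     
                                                                     
                                                                     
                                                                     
                                                                     
                                                                     
                                                                     
                                                                     
                                                                     
                                                                     
                                                                     
                                                                     
                                                                     
                                                                     
                                                                     
                                                                     


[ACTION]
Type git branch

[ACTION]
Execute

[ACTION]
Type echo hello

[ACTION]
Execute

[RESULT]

$ python -c "print(len('hello'))"                                    
5                                                                    
$ echo "build complete"                                              
build complete                                                       
$ wc data.csv                                                        
  105  1002 7010 data.csv                                            
$ git branch                                                         
  develop                                                            
* main                                                               
  fix/typo                                                           
$ echo hello                                                         
hello                                                                
$ █                                                                  
                                                                     
                                                                     
                                                                     
                                                                     
                                                                     
                                                                     
                                                                     
                                                                     
                                                                     
                                                                     
                                                                     
                                                                     
                                                                     
                                                                     


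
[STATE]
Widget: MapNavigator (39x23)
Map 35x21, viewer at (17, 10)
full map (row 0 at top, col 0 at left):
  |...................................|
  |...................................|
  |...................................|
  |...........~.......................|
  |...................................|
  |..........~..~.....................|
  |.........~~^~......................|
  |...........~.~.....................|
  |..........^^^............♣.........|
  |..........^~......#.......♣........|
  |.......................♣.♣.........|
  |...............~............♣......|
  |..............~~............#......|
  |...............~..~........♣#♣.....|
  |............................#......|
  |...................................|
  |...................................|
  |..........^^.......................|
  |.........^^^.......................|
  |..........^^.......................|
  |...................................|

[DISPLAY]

                                       
  ...................................  
  ...................................  
  ...................................  
  ...........~.......................  
  ...................................  
  ..........~..~.....................  
  .........~~^~......................  
  ...........~.~.....................  
  ..........^^^............♣.........  
  ..........^~......#.......♣........  
  .................@.....♣.♣.........  
  ...............~............♣......  
  ..............~~............#......  
  ...............~..~........♣#♣.....  
  ............................#......  
  ...................................  
  ...................................  
  ..........^^.......................  
  .........^^^.......................  
  ..........^^.......................  
  ...................................  
                                       


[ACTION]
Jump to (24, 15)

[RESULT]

..............................         
.....~..~.....................         
....~~^~......................         
......~.~.....................         
.....^^^............♣.........         
.....^~......#.......♣........         
..................♣.♣.........         
..........~............♣......         
.........~~............#......         
..........~..~........♣#♣.....         
.......................#......         
...................@..........         
..............................         
.....^^.......................         
....^^^.......................         
.....^^.......................         
..............................         
                                       
                                       
                                       
                                       
                                       
                                       


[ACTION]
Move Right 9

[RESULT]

.....................                  
.....................                  
.....................                  
.....................                  
...........♣.........                  
....#.......♣........                  
.........♣.♣.........                  
.~............♣......                  
~~............#......                  
.~..~........♣#♣.....                  
..............#......                  
...................@.                  
.....................                  
.....................                  
.....................                  
.....................                  
.....................                  
                                       
                                       
                                       
                                       
                                       
                                       


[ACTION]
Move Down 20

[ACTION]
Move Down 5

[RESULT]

....#.......♣........                  
.........♣.♣.........                  
.~............♣......                  
~~............#......                  
.~..~........♣#♣.....                  
..............#......                  
.....................                  
.....................                  
.....................                  
.....................                  
.....................                  
...................@.                  
                                       
                                       
                                       
                                       
                                       
                                       
                                       
                                       
                                       
                                       
                                       


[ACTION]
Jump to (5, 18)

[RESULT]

              ...........~.~...........
              ..........^^^............
              ..........^~......#......
              .......................♣.
              ...............~.........
              ..............~~.........
              ...............~..~......
              .........................
              .........................
              .........................
              ..........^^.............
              .....@...^^^.............
              ..........^^.............
              .........................
                                       
                                       
                                       
                                       
                                       
                                       
                                       
                                       
                                       


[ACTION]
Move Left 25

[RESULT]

                   ...........~.~......
                   ..........^^^.......
                   ..........^~......#.
                   ....................
                   ...............~....
                   ..............~~....
                   ...............~..~.
                   ....................
                   ....................
                   ....................
                   ..........^^........
                   @........^^^........
                   ..........^^........
                   ....................
                                       
                                       
                                       
                                       
                                       
                                       
                                       
                                       
                                       


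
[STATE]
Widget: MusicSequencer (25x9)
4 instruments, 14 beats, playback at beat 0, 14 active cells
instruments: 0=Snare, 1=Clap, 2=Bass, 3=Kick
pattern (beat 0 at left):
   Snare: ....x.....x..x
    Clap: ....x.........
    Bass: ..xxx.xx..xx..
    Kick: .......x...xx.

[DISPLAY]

      ▼1234567890123     
 Snare····█·····█··█     
  Clap····█·········     
  Bass··███·██··██··     
  Kick·······█···██·     
                         
                         
                         
                         


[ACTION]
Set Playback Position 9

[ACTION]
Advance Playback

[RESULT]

      0123456789▼123     
 Snare····█·····█··█     
  Clap····█·········     
  Bass··███·██··██··     
  Kick·······█···██·     
                         
                         
                         
                         


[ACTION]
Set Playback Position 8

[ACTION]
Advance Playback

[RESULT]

      012345678▼0123     
 Snare····█·····█··█     
  Clap····█·········     
  Bass··███·██··██··     
  Kick·······█···██·     
                         
                         
                         
                         


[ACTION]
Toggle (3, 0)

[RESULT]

      012345678▼0123     
 Snare····█·····█··█     
  Clap····█·········     
  Bass··███·██··██··     
  Kick█······█···██·     
                         
                         
                         
                         


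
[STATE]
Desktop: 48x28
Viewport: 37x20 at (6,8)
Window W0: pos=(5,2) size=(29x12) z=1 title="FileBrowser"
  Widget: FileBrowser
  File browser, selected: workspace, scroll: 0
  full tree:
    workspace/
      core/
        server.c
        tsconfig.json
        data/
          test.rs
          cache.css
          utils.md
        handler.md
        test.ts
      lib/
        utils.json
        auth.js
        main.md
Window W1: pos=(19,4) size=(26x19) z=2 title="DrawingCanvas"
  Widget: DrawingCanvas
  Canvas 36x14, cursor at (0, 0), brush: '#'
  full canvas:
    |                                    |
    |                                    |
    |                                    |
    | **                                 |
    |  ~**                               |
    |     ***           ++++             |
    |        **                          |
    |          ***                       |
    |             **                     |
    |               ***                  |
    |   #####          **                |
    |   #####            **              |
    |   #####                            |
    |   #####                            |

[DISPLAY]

             ┃                       
             ┃                       
             ┃ **                    
             ┃  ~**                  
             ┃     ***           ++++
━━━━━━━━━━━━━┃        **             
             ┃          ***          
             ┃             **        
             ┃               ***     
             ┃   #####          **   
             ┃   #####            ** 
             ┃   #####               
             ┃   #####               
             ┃                       
             ┗━━━━━━━━━━━━━━━━━━━━━━━
                                     
                                     
                                     
                                     
                                     


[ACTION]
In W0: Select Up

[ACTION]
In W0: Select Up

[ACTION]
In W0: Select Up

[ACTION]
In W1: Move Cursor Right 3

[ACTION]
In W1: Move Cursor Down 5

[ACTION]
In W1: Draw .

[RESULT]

             ┃                       
             ┃                       
             ┃ **                    
             ┃  ~**                  
             ┃   . ***           ++++
━━━━━━━━━━━━━┃        **             
             ┃          ***          
             ┃             **        
             ┃               ***     
             ┃   #####          **   
             ┃   #####            ** 
             ┃   #####               
             ┃   #####               
             ┃                       
             ┗━━━━━━━━━━━━━━━━━━━━━━━
                                     
                                     
                                     
                                     
                                     
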